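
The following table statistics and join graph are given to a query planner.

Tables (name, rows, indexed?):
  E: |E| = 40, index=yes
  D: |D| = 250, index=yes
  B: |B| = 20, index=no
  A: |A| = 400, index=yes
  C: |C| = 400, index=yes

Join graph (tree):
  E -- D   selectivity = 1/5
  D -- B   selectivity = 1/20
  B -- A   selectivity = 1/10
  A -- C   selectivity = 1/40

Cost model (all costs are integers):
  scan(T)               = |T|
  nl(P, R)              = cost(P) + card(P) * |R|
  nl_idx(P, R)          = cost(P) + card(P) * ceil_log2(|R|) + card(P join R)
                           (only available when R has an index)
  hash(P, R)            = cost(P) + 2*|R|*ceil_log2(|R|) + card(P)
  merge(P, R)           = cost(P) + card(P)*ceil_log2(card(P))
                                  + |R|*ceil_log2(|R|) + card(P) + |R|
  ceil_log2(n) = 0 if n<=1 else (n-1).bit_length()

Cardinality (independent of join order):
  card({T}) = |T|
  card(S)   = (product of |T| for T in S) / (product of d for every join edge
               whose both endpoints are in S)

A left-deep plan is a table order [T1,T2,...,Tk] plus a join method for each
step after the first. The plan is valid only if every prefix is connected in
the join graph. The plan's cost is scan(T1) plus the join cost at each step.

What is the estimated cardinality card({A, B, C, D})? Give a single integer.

100000

Tables in S: A(400), B(20), C(400), D(250)
Edges inside S: D-B(d=20), B-A(d=10), A-C(d=40)
numerator = 400 * 20 * 400 * 250 = 800000000
denominator = 20 * 10 * 40 = 8000
card(S) = 800000000 / 8000 = 100000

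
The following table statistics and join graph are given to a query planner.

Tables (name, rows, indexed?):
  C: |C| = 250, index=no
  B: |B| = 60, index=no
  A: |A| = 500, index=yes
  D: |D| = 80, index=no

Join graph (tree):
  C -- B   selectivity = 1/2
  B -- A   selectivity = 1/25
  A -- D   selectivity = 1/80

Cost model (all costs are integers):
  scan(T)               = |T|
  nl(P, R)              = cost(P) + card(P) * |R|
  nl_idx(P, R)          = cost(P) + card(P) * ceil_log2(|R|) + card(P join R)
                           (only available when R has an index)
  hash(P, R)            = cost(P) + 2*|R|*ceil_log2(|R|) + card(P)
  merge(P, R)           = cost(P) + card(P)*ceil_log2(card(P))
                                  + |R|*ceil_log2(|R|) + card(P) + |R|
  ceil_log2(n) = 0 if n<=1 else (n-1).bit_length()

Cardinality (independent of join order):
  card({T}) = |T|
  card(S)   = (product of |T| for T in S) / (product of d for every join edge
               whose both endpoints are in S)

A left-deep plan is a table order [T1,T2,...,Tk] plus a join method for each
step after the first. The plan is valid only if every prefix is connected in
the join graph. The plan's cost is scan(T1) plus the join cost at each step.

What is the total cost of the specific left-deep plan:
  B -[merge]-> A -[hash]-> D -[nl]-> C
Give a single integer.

307800

step 1: scan B: cost=60, card=60
step 2: join A via merge
    card(P join A) = 60*500/(25) = 1200
    cost = 60 + 60*6 + 500*9 + 60 + 500 = 5480
step 3: join D via hash
    card(P join D) = 1200*80/(80) = 1200
    cost = 5480 + 2*80*7 + 1200 = 7800
step 4: join C via nl
    card(P join C) = 1200*250/(2) = 150000
    cost = 7800 + 1200*250 = 307800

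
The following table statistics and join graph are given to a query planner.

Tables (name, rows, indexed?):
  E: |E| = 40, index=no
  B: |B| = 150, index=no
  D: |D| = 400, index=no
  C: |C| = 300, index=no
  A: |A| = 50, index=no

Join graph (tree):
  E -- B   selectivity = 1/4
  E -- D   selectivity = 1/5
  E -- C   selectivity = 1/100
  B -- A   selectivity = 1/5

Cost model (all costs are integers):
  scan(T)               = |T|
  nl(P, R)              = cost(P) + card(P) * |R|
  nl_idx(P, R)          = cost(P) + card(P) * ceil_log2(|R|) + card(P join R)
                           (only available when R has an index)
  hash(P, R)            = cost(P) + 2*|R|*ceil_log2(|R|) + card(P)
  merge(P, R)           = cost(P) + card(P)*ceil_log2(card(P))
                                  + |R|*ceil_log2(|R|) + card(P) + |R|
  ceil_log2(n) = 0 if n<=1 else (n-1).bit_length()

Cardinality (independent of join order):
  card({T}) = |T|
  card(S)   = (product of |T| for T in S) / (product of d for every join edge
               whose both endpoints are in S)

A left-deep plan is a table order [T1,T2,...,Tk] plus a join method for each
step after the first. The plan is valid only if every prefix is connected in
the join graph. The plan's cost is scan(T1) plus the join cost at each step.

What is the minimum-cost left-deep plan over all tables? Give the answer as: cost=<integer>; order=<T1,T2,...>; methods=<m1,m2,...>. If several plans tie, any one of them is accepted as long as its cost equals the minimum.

cost=60690; order=C,E,B,A,D; methods=hash,merge,hash,hash

Selinger DP (subsets sized 1..n):
  {E}: scan cost=40, card=40
  {B}: scan cost=150, card=150
  {D}: scan cost=400, card=400
  {C}: scan cost=300, card=300
  {A}: scan cost=50, card=50
  {BE}: card=1500; try (E,hash)→780, (B,merge)→1670, (E,merge)→1780, (B,hash)→2480, (B,nl)→6040, (E,nl)→6150; best=780 via (E,hash)
  {DE}: card=3200; try (E,hash)→1280, (D,merge)→4320, (E,merge)→4680, (D,hash)→7280, (D,nl)→16040, (E,nl)→16400; best=1280 via (E,hash)
  {CE}: card=120; try (E,hash)→1080, (C,merge)→3320, (E,merge)→3580, (C,hash)→5480, (C,nl)→12040, (E,nl)→12300; best=1080 via (E,hash)
  {AB}: card=1500; try (A,hash)→900, (B,merge)→1750, (A,merge)→1850, (B,hash)→2500, (B,nl)→7550, (A,nl)→7650; best=900 via (A,hash)
  {BDE}: card=120000; try (B,hash)→6880, (D,hash)→9480, (D,merge)→22780, (B,merge)→44230, (B,nl)→481280, (D,nl)→600780; best=6880 via (B,hash)
  {BCE}: card=4500; try (B,merge)→3390, (B,hash)→3600, (C,hash)→7680, (B,nl)→19080, (C,merge)→21780, (C,nl)→450780; best=3390 via (B,merge)
  {ABE}: card=15000; try (E,hash)→2880, (A,hash)→2880, (A,merge)→19130, (E,merge)→19180, (E,nl)→60900, (A,nl)→75780; best=2880 via (E,hash)
  {CDE}: card=9600; try (D,merge)→6040, (D,hash)→8400, (C,hash)→9880, (C,merge)→45880, (D,nl)→49080, (C,nl)→961280; best=6040 via (D,merge)
  {BCDE}: card=360000; try (D,hash)→15090, (B,hash)→18040, (D,merge)→70390, (C,hash)→132280, (B,merge)→151390, (B,nl)→1446040 …(+3); best=15090 via (D,hash)
  {ABDE}: card=1200000; try (D,hash)→25080, (A,hash)→127480, (D,merge)→231880, (A,merge)→2167230, (D,nl)→6002880, (A,nl)→6006880; best=25080 via (D,hash)
  {ABCE}: card=45000; try (A,hash)→8490, (C,hash)→23280, (A,merge)→66740, (A,nl)→228390, (C,merge)→230880, (C,nl)→4502880; best=8490 via (A,hash)
  {ABCDE}: card=3600000; try (D,hash)→60690, (A,hash)→375690, (D,merge)→777490, (C,hash)→1230480, (A,merge)→7215440, (D,nl)→18008490 …(+3); best=60690 via (D,hash)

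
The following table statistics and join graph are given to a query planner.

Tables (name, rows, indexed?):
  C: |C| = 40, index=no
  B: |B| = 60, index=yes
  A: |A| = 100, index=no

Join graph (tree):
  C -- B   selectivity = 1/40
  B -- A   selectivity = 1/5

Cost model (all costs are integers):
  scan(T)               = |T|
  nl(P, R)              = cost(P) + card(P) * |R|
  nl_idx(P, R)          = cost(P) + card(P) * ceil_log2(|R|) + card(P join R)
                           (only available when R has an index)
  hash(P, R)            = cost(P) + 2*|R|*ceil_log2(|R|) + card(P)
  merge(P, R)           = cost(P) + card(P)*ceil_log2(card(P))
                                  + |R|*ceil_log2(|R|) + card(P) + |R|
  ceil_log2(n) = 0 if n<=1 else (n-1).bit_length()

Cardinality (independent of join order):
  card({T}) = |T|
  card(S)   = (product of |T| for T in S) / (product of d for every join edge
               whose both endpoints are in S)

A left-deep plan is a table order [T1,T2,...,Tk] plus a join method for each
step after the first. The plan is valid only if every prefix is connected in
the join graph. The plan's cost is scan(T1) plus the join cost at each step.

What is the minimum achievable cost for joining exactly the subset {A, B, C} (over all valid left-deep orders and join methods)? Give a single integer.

Selinger DP over subsets of {A,B,C}:
  {C}: scan cost=40, card=40
  {B}: scan cost=60, card=60
  {A}: scan cost=100, card=100
  {BC}: card=60; try (B,nl_idx)→340, (C,hash)→600, (B,merge)→740, (C,merge)→760, (B,hash)→800, (B,nl)→2440 …(+1); best=340 via (B,nl_idx)
  {AB}: card=1200; try (B,hash)→920, (A,merge)→1280, (B,merge)→1320, (A,hash)→1520, (B,nl_idx)→1900, (A,nl)→6060 …(+1); best=920 via (B,hash)
  {ABC}: card=1200; try (A,merge)→1560, (A,hash)→1800, (C,hash)→2600, (A,nl)→6340, (C,merge)→15600, (C,nl)→48920; best=1560 via (A,merge)

1560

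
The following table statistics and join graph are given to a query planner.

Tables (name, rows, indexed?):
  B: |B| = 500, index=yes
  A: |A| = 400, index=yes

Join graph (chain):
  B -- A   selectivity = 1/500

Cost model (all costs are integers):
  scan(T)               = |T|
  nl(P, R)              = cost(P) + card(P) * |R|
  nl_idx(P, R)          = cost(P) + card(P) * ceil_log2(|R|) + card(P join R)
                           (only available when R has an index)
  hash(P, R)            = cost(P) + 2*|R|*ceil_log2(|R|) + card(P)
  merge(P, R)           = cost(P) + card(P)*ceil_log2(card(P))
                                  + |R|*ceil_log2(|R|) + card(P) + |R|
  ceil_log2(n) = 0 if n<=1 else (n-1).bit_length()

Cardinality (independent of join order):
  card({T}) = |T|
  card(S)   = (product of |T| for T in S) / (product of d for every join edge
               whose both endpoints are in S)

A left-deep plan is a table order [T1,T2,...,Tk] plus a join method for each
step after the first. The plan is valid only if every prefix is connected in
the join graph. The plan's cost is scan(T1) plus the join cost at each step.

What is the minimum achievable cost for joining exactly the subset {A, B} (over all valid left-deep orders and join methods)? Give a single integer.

Selinger DP over subsets of {A,B}:
  {B}: scan cost=500, card=500
  {A}: scan cost=400, card=400
  {AB}: card=400; try (B,nl_idx)→4400, (A,nl_idx)→5400, (A,hash)→8200, (B,merge)→9400, (A,merge)→9500, (B,hash)→9800 …(+2); best=4400 via (B,nl_idx)

4400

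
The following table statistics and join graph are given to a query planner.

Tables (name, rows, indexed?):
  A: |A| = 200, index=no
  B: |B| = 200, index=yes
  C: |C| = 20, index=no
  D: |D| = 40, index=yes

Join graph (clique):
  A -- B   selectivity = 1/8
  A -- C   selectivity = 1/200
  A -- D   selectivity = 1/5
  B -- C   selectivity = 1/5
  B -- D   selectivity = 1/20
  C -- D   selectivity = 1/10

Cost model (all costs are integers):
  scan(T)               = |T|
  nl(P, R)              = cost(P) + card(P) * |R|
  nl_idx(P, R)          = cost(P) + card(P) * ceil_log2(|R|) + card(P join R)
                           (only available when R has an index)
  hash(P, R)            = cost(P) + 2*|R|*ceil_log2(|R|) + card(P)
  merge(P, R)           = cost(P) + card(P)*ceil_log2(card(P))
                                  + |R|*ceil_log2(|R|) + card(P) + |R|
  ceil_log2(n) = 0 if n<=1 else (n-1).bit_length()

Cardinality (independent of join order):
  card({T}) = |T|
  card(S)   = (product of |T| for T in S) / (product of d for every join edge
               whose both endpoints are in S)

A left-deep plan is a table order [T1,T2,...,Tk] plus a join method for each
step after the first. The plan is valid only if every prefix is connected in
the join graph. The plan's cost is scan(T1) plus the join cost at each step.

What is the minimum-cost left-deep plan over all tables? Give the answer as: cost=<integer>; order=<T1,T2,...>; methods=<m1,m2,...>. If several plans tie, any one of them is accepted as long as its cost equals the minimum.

Selinger DP (subsets sized 1..n):
  {A}: scan cost=200, card=200
  {B}: scan cost=200, card=200
  {C}: scan cost=20, card=20
  {D}: scan cost=40, card=40
  {AB}: card=5000; try (B,hash)→3600, (A,hash)→3600, (B,merge)→3800, (A,merge)→3800, (B,nl_idx)→6800, (B,nl)→40200 …(+1); best=3600 via (B,hash)
  {AC}: card=20; try (C,hash)→600, (A,merge)→1940, (C,merge)→2120, (A,hash)→3240, (A,nl)→4020, (C,nl)→4200; best=600 via (C,hash)
  {AD}: card=1600; try (D,hash)→880, (A,merge)→2120, (D,merge)→2280, (D,nl_idx)→3000, (A,hash)→3280, (A,nl)→8040 …(+1); best=880 via (D,hash)
  {BC}: card=800; try (C,hash)→600, (B,nl_idx)→980, (B,merge)→1940, (C,merge)→2120, (B,hash)→3240, (B,nl)→4020 …(+1); best=600 via (C,hash)
  {BD}: card=400; try (B,nl_idx)→760, (D,hash)→880, (D,nl_idx)→1800, (B,merge)→2120, (D,merge)→2280, (B,hash)→3280 …(+2); best=760 via (B,nl_idx)
  {CD}: card=80; try (D,nl_idx)→220, (C,hash)→280, (D,merge)→420, (C,merge)→440, (D,hash)→520, (D,nl)→820 …(+1); best=220 via (D,nl_idx)
  {ABC}: card=100; try (B,nl_idx)→860, (B,merge)→2520, (B,hash)→3820, (B,nl)→4600, (A,hash)→4600, (C,hash)→8800 …(+4); best=860 via (B,nl_idx)
  {ABD}: card=2000; try (A,hash)→4360, (B,hash)→5680, (A,merge)→6560, (D,hash)→9080, (B,nl_idx)→15680, (B,merge)→21880 …(+5); best=4360 via (A,hash)
  {ACD}: card=16; try (D,nl_idx)→736, (D,merge)→1000, (D,hash)→1100, (D,nl)→1400, (A,merge)→2660, (C,hash)→2680 …(+4); best=736 via (D,nl_idx)
  {BCD}: card=160; try (B,nl_idx)→1020, (C,hash)→1360, (D,hash)→1880, (B,merge)→2660, (B,hash)→3500, (C,merge)→4880 …(+5); best=1020 via (B,nl_idx)
  {ABCD}: card=4; try (B,nl_idx)→868, (D,hash)→1440, (D,nl_idx)→1464, (D,merge)→1940, (B,merge)→2616, (B,nl)→3936 …(+8); best=868 via (B,nl_idx)

cost=868; order=A,C,D,B; methods=hash,nl_idx,nl_idx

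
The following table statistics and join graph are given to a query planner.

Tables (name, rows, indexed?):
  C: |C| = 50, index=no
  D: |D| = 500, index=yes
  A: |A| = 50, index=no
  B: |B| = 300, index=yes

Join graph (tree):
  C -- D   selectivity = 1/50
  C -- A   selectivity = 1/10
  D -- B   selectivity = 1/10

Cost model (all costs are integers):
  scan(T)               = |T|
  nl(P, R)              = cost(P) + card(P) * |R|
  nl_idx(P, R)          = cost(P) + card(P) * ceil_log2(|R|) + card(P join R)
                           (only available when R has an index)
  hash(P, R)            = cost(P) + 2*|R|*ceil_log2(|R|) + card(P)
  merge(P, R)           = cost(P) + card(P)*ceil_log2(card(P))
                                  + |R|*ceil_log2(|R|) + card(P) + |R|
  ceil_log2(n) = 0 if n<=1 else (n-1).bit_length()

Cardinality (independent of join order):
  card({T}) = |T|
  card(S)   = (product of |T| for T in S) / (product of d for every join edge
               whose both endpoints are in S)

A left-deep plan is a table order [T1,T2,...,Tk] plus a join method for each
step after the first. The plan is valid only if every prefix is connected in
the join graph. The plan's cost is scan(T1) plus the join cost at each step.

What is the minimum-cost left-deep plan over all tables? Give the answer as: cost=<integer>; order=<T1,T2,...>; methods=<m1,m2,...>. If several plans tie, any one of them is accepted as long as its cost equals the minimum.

Selinger DP (subsets sized 1..n):
  {C}: scan cost=50, card=50
  {D}: scan cost=500, card=500
  {A}: scan cost=50, card=50
  {B}: scan cost=300, card=300
  {CD}: card=500; try (D,nl_idx)→1000, (C,hash)→1600, (D,merge)→5400, (C,merge)→5850, (D,hash)→9100, (D,nl)→25050 …(+1); best=1000 via (D,nl_idx)
  {AC}: card=250; try (C,hash)→700, (A,hash)→700, (C,merge)→750, (A,merge)→750, (C,nl)→2550, (A,nl)→2550; best=700 via (C,hash)
  {BD}: card=15000; try (B,hash)→6400, (D,merge)→8300, (B,merge)→8500, (D,hash)→9600, (D,nl_idx)→18000, (B,nl_idx)→20000 …(+2); best=6400 via (B,hash)
  {ACD}: card=2500; try (A,hash)→2100, (D,nl_idx)→5450, (A,merge)→6350, (D,merge)→7950, (D,hash)→9950, (A,nl)→26000 …(+1); best=2100 via (A,hash)
  {BCD}: card=15000; try (B,hash)→6900, (B,merge)→9000, (B,nl_idx)→20500, (C,hash)→22000, (B,nl)→151000, (C,merge)→231750 …(+1); best=6900 via (B,hash)
  {ABCD}: card=75000; try (B,hash)→10000, (A,hash)→22500, (B,merge)→37600, (B,nl_idx)→99600, (A,merge)→232250, (B,nl)→752100 …(+1); best=10000 via (B,hash)

cost=10000; order=C,D,A,B; methods=nl_idx,hash,hash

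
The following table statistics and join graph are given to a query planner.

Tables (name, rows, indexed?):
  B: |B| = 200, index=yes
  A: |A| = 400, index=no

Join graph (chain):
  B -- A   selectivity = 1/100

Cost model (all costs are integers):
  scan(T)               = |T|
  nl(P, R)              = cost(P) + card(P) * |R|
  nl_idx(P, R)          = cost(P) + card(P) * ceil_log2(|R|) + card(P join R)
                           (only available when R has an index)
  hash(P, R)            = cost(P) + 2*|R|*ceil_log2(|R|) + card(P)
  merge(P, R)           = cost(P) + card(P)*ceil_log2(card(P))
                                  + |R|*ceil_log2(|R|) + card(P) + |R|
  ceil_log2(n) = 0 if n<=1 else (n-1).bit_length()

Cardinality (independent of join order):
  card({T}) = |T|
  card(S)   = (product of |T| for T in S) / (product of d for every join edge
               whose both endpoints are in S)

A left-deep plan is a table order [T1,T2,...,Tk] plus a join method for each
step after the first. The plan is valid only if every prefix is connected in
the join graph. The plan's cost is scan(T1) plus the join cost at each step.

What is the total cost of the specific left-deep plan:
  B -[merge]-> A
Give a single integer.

6000

step 1: scan B: cost=200, card=200
step 2: join A via merge
    card(P join A) = 200*400/(100) = 800
    cost = 200 + 200*8 + 400*9 + 200 + 400 = 6000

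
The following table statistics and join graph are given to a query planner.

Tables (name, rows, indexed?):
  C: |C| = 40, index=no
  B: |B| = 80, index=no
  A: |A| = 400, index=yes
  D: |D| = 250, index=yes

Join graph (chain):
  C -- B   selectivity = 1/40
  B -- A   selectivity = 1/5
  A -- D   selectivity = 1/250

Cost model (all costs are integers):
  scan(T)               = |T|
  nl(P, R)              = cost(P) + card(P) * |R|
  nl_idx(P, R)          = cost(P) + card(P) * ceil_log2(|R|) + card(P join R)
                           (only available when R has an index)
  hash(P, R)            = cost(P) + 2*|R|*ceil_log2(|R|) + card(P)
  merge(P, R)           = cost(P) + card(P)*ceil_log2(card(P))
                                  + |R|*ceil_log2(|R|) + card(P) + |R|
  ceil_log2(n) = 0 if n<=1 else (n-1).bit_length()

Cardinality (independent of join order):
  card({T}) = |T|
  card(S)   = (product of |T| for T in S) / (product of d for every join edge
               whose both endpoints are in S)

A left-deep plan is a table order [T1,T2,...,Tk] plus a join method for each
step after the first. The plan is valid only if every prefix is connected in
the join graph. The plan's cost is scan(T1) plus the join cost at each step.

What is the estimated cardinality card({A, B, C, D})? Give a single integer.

6400

Tables in S: A(400), B(80), C(40), D(250)
Edges inside S: C-B(d=40), B-A(d=5), A-D(d=250)
numerator = 400 * 80 * 40 * 250 = 320000000
denominator = 40 * 5 * 250 = 50000
card(S) = 320000000 / 50000 = 6400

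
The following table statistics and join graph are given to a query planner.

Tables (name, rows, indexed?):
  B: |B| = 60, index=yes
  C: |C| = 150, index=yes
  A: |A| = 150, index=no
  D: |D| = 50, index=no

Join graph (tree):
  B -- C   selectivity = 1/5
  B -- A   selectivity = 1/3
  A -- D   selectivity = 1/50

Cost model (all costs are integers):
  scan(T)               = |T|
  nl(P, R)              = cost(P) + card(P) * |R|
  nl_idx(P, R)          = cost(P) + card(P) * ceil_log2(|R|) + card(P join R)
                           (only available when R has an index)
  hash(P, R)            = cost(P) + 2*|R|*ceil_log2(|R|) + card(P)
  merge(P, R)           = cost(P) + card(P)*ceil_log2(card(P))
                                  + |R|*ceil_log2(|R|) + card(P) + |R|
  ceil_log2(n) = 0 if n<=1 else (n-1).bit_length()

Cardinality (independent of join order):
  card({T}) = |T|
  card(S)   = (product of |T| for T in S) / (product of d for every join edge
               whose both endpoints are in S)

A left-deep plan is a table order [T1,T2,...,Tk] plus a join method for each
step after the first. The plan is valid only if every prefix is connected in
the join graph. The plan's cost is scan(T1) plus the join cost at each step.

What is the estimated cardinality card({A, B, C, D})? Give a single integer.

90000

Tables in S: A(150), B(60), C(150), D(50)
Edges inside S: B-C(d=5), B-A(d=3), A-D(d=50)
numerator = 150 * 60 * 150 * 50 = 67500000
denominator = 5 * 3 * 50 = 750
card(S) = 67500000 / 750 = 90000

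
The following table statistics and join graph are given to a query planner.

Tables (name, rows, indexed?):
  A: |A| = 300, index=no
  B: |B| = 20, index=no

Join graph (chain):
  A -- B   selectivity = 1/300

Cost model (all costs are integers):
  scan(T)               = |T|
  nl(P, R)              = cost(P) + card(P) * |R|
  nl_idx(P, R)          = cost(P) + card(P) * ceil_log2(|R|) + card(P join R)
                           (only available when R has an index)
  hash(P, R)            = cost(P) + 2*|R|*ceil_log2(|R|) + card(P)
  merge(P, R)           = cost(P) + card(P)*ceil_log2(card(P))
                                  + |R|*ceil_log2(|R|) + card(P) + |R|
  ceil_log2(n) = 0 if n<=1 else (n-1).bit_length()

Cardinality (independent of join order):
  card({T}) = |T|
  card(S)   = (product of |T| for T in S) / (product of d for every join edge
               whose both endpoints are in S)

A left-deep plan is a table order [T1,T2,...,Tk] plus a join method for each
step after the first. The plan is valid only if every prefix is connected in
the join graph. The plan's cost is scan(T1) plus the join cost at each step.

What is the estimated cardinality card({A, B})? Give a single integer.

Tables in S: A(300), B(20)
Edges inside S: A-B(d=300)
numerator = 300 * 20 = 6000
denominator = 300 = 300
card(S) = 6000 / 300 = 20

20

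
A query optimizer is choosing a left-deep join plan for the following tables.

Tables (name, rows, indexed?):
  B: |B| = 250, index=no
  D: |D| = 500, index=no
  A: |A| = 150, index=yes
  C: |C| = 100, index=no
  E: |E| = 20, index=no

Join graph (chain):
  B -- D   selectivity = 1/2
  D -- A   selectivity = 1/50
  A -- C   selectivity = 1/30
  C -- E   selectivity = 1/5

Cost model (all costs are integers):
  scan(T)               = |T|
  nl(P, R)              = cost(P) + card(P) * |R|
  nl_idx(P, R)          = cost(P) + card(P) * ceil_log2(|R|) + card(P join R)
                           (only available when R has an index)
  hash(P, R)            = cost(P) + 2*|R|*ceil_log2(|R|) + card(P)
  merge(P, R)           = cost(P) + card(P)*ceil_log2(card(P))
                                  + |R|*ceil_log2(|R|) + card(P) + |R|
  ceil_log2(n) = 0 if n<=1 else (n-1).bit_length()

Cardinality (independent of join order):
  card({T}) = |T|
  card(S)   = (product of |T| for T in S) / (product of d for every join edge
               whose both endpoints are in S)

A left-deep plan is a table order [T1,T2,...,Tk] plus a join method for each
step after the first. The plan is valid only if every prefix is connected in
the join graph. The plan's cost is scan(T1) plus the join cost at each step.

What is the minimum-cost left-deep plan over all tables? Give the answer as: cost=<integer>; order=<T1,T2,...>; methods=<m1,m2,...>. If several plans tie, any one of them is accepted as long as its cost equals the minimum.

Selinger DP (subsets sized 1..n):
  {B}: scan cost=250, card=250
  {D}: scan cost=500, card=500
  {A}: scan cost=150, card=150
  {C}: scan cost=100, card=100
  {E}: scan cost=20, card=20
  {BD}: card=62500; try (B,hash)→5000, (D,merge)→7500, (B,merge)→7750, (D,hash)→9500, (D,nl)→125250, (B,nl)→125500; best=5000 via (B,hash)
  {AD}: card=1500; try (A,hash)→3400, (A,nl_idx)→6000, (D,merge)→6500, (A,merge)→6850, (D,hash)→9300, (D,nl)→75150 …(+1); best=3400 via (A,hash)
  {AC}: card=500; try (A,nl_idx)→1400, (C,hash)→1700, (A,merge)→2250, (C,merge)→2300, (A,hash)→2600, (A,nl)→15100 …(+1); best=1400 via (A,nl_idx)
  {CE}: card=400; try (E,hash)→400, (C,merge)→940, (E,merge)→1020, (C,hash)→1440, (C,nl)→2020, (E,nl)→2100; best=400 via (E,hash)
  {ABD}: card=187500; try (B,hash)→8900, (B,merge)→23650, (A,hash)→69900, (B,nl)→378400, (A,nl_idx)→692500, (A,merge)→1068850 …(+1); best=8900 via (B,hash)
  {ACD}: card=5000; try (C,hash)→6300, (D,hash)→10900, (D,merge)→11400, (C,merge)→22200, (C,nl)→153400, (D,nl)→251400; best=6300 via (C,hash)
  {ACE}: card=2000; try (E,hash)→2100, (A,hash)→3200, (A,nl_idx)→5600, (A,merge)→5750, (E,merge)→6520, (E,nl)→11400 …(+1); best=2100 via (E,hash)
  {ABCD}: card=625000; try (B,hash)→15300, (B,merge)→78550, (C,hash)→197800, (B,nl)→1256300, (C,merge)→3572200, (C,nl)→18758900; best=15300 via (B,hash)
  {ACDE}: card=20000; try (E,hash)→11500, (D,hash)→13100, (D,merge)→31100, (E,merge)→76420, (E,nl)→106300, (D,nl)→1002100; best=11500 via (E,hash)
  {ABCDE}: card=2500000; try (B,hash)→35500, (B,merge)→333750, (E,hash)→640500, (B,nl)→5011500, (E,nl)→12515300, (E,merge)→13140420; best=35500 via (B,hash)

cost=35500; order=D,A,C,E,B; methods=hash,hash,hash,hash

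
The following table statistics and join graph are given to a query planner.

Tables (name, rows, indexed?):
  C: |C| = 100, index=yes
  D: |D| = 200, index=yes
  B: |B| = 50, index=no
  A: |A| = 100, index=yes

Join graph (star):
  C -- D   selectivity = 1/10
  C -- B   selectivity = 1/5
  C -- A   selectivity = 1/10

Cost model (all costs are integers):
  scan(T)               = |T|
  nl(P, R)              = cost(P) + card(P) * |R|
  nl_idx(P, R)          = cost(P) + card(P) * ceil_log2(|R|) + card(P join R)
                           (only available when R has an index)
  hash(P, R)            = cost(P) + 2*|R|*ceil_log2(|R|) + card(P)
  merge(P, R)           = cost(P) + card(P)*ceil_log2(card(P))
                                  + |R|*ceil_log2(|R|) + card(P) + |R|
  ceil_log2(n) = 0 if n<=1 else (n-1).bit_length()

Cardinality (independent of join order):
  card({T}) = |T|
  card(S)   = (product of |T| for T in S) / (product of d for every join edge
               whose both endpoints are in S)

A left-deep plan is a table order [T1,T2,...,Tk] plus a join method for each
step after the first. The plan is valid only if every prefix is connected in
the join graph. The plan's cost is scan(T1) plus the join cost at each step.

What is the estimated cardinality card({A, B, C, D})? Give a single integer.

Tables in S: A(100), B(50), C(100), D(200)
Edges inside S: C-D(d=10), C-B(d=5), C-A(d=10)
numerator = 100 * 50 * 100 * 200 = 100000000
denominator = 10 * 5 * 10 = 500
card(S) = 100000000 / 500 = 200000

200000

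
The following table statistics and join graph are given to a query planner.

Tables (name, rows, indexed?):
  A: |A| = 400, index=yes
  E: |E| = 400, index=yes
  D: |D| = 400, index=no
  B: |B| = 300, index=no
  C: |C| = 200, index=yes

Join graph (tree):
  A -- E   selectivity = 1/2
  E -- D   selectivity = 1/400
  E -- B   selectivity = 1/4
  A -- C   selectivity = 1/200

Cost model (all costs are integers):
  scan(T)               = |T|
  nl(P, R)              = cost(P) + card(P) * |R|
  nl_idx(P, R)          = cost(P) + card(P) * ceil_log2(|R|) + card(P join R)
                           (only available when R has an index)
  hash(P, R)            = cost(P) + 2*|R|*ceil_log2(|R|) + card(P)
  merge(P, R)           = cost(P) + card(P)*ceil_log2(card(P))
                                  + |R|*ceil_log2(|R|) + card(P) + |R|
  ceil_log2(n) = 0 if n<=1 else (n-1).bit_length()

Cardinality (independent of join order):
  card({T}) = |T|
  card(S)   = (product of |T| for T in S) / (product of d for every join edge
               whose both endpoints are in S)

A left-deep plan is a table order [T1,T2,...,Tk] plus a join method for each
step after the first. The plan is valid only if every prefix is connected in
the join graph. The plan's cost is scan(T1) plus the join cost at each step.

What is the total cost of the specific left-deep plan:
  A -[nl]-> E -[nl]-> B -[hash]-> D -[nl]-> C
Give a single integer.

step 1: scan A: cost=400, card=400
step 2: join E via nl
    card(P join E) = 400*400/(2) = 80000
    cost = 400 + 400*400 = 160400
step 3: join B via nl
    card(P join B) = 80000*300/(4) = 6000000
    cost = 160400 + 80000*300 = 24160400
step 4: join D via hash
    card(P join D) = 6000000*400/(400) = 6000000
    cost = 24160400 + 2*400*9 + 6000000 = 30167600
step 5: join C via nl
    card(P join C) = 6000000*200/(200) = 6000000
    cost = 30167600 + 6000000*200 = 1230167600

1230167600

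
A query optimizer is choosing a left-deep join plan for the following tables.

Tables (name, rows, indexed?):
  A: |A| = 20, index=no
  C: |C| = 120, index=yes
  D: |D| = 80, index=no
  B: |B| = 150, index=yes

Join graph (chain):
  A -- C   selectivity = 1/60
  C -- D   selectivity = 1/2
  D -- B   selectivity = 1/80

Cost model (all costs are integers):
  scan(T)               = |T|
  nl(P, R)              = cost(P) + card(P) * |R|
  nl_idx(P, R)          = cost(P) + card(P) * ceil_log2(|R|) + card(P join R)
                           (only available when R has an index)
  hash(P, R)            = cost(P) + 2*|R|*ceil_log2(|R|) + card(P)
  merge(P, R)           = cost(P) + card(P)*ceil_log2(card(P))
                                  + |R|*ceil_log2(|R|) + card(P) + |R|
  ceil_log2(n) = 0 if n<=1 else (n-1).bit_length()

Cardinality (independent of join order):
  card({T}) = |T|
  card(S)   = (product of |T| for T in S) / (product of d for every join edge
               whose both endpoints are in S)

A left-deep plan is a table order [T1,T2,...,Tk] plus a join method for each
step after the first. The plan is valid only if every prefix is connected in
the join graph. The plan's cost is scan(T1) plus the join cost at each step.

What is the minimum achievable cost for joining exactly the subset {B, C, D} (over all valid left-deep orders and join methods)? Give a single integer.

2700

Selinger DP over subsets of {B,C,D}:
  {C}: scan cost=120, card=120
  {D}: scan cost=80, card=80
  {B}: scan cost=150, card=150
  {CD}: card=4800; try (D,hash)→1360, (C,merge)→1680, (D,merge)→1720, (C,hash)→1840, (C,nl_idx)→5440, (C,nl)→9680 …(+1); best=1360 via (D,hash)
  {BD}: card=150; try (B,nl_idx)→870, (D,hash)→1420, (B,merge)→2070, (D,merge)→2140, (B,hash)→2560, (B,nl)→12080 …(+1); best=870 via (B,nl_idx)
  {BCD}: card=9000; try (C,hash)→2700, (C,merge)→3180, (B,hash)→8560, (C,nl_idx)→10920, (C,nl)→18870, (B,nl_idx)→48760 …(+2); best=2700 via (C,hash)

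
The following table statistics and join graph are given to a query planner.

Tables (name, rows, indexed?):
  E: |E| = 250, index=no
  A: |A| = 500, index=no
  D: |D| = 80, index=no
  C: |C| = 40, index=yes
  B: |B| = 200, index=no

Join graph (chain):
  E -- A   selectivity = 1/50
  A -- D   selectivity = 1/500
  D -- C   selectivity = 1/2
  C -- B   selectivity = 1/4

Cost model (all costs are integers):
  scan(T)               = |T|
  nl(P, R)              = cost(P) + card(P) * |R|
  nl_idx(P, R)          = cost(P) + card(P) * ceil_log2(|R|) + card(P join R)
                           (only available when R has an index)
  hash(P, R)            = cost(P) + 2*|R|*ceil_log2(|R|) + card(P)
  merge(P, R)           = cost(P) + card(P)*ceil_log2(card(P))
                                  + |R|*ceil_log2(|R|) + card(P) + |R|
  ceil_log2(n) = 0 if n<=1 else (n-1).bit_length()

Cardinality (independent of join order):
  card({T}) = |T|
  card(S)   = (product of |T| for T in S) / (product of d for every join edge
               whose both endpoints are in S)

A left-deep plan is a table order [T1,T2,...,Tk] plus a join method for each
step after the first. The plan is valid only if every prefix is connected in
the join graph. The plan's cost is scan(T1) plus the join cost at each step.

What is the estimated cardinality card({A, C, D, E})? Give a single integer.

Tables in S: A(500), C(40), D(80), E(250)
Edges inside S: E-A(d=50), A-D(d=500), D-C(d=2)
numerator = 500 * 40 * 80 * 250 = 400000000
denominator = 50 * 500 * 2 = 50000
card(S) = 400000000 / 50000 = 8000

8000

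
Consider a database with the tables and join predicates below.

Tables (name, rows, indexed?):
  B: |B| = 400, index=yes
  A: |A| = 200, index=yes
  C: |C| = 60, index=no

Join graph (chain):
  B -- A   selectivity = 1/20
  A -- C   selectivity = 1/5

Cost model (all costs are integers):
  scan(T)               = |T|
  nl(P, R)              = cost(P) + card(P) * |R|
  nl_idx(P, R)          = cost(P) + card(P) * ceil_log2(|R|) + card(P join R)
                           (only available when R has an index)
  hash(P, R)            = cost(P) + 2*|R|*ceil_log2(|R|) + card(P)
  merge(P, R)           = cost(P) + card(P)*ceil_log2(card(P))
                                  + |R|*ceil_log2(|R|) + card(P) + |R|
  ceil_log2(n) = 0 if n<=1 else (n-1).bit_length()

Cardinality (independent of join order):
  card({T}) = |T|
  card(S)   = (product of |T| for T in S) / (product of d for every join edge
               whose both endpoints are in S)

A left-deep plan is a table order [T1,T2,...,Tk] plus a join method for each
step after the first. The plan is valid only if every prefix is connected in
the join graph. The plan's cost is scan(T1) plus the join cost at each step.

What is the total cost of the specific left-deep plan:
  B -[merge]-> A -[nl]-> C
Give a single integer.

246200

step 1: scan B: cost=400, card=400
step 2: join A via merge
    card(P join A) = 400*200/(20) = 4000
    cost = 400 + 400*9 + 200*8 + 400 + 200 = 6200
step 3: join C via nl
    card(P join C) = 4000*60/(5) = 48000
    cost = 6200 + 4000*60 = 246200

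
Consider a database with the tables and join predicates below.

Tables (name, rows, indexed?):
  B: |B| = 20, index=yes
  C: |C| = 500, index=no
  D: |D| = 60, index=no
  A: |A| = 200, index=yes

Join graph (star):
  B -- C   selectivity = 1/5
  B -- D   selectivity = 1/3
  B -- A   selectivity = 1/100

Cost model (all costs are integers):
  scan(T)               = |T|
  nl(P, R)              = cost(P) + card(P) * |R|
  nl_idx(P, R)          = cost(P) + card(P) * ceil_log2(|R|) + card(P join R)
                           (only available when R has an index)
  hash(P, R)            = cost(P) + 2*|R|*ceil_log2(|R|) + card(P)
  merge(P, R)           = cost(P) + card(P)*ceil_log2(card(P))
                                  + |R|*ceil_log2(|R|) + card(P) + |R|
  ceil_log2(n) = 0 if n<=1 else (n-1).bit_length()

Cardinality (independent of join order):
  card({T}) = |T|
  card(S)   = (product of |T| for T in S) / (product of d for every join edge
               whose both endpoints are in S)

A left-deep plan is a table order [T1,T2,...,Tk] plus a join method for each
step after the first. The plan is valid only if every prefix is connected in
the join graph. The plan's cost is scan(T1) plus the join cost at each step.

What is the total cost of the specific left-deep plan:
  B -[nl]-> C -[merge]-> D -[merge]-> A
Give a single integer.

step 1: scan B: cost=20, card=20
step 2: join C via nl
    card(P join C) = 20*500/(5) = 2000
    cost = 20 + 20*500 = 10020
step 3: join D via merge
    card(P join D) = 2000*60/(3) = 40000
    cost = 10020 + 2000*11 + 60*6 + 2000 + 60 = 34440
step 4: join A via merge
    card(P join A) = 40000*200/(100) = 80000
    cost = 34440 + 40000*16 + 200*8 + 40000 + 200 = 716240

716240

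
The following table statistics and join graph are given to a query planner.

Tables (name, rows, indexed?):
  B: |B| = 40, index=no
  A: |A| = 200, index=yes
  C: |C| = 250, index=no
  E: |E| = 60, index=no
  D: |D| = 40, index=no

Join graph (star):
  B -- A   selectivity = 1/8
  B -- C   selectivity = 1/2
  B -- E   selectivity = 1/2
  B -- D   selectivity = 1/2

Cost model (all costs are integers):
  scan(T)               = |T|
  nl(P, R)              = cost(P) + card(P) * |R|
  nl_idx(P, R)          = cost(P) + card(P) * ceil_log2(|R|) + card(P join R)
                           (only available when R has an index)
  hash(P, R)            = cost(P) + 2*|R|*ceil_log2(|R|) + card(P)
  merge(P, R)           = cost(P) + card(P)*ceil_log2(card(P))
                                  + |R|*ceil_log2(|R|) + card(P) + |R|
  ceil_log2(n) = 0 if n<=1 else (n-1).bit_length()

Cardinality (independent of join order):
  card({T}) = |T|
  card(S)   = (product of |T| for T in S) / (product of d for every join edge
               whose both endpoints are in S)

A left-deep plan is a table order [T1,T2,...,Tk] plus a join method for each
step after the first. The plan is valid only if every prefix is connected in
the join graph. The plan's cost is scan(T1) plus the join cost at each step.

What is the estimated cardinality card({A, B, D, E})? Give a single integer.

600000

Tables in S: A(200), B(40), D(40), E(60)
Edges inside S: B-A(d=8), B-E(d=2), B-D(d=2)
numerator = 200 * 40 * 40 * 60 = 19200000
denominator = 8 * 2 * 2 = 32
card(S) = 19200000 / 32 = 600000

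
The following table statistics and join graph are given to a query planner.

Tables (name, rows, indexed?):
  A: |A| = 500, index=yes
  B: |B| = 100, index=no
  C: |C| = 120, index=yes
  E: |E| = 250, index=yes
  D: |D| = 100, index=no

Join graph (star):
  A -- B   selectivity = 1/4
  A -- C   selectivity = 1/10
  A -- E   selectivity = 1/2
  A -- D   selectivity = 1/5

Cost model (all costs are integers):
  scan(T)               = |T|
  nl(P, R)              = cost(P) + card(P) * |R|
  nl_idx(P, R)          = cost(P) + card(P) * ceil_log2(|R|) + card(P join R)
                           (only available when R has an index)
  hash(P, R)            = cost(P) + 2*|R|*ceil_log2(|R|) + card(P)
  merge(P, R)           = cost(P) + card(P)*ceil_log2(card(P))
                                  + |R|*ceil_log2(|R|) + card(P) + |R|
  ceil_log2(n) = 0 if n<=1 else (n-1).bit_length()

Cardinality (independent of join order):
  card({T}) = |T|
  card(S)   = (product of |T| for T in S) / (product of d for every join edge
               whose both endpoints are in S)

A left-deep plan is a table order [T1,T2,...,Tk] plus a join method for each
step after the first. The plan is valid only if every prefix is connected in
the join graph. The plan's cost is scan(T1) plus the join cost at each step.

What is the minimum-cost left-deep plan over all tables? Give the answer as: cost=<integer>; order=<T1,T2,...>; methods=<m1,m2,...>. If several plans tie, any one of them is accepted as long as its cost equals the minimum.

Selinger DP (subsets sized 1..n):
  {A}: scan cost=500, card=500
  {B}: scan cost=100, card=100
  {C}: scan cost=120, card=120
  {E}: scan cost=250, card=250
  {D}: scan cost=100, card=100
  {AB}: card=12500; try (B,hash)→2400, (A,merge)→5900, (B,merge)→6300, (A,hash)→9200, (A,nl_idx)→13500, (A,nl)→50100 …(+1); best=2400 via (B,hash)
  {AC}: card=6000; try (C,hash)→2680, (A,merge)→6080, (C,merge)→6460, (A,nl_idx)→7200, (A,hash)→9240, (C,nl_idx)→10000 …(+2); best=2680 via (C,hash)
  {AE}: card=62500; try (E,hash)→5000, (A,merge)→7500, (E,merge)→7750, (A,hash)→9500, (A,nl_idx)→65000, (E,nl_idx)→67000 …(+2); best=5000 via (E,hash)
  {AD}: card=10000; try (D,hash)→2400, (A,merge)→5900, (D,merge)→6300, (A,hash)→9200, (A,nl_idx)→11000, (A,nl)→50100 …(+1); best=2400 via (D,hash)
  {ABC}: card=150000; try (B,hash)→10080, (C,hash)→16580, (B,merge)→87480, (C,merge)→190860, (C,nl_idx)→239900, (B,nl)→602680 …(+1); best=10080 via (B,hash)
  {ABE}: card=1562500; try (E,hash)→18900, (B,hash)→68900, (E,merge)→192150, (B,merge)→1068300, (E,nl_idx)→1664900, (E,nl)→3127400 …(+1); best=18900 via (E,hash)
  {ABD}: card=250000; try (B,hash)→13800, (D,hash)→16300, (B,merge)→153200, (D,merge)→190700, (B,nl)→1002400, (D,nl)→1252400; best=13800 via (B,hash)
  {ACE}: card=750000; try (E,hash)→12680, (C,hash)→69180, (E,merge)→88930, (E,nl_idx)→800680, (C,merge)→1068460, (C,nl_idx)→1192500 …(+2); best=12680 via (E,hash)
  {ACD}: card=120000; try (D,hash)→10080, (C,hash)→14080, (D,merge)→87480, (C,merge)→153360, (C,nl_idx)→192400, (D,nl)→602680 …(+1); best=10080 via (D,hash)
  {ADE}: card=1250000; try (E,hash)→16400, (D,hash)→68900, (E,merge)→154650, (D,merge)→1068300, (E,nl_idx)→1332400, (E,nl)→2502400 …(+1); best=16400 via (E,hash)
  {ABCE}: card=18750000; try (E,hash)→164080, (B,hash)→764080, (C,hash)→1583080, (E,merge)→2862330, (B,merge)→15763480, (E,nl_idx)→19960080 …(+5); best=164080 via (E,hash)
  {ABCD}: card=3000000; try (B,hash)→131480, (D,hash)→161480, (C,hash)→265480, (B,merge)→2170880, (D,merge)→2860880, (C,nl_idx)→4763800 …(+4); best=131480 via (B,hash)
  {ABDE}: card=31250000; try (E,hash)→267800, (B,hash)→1267800, (D,hash)→1582800, (E,merge)→4766050, (B,merge)→27517200, (E,nl_idx)→33263800 …(+4); best=267800 via (E,hash)
  {ACDE}: card=15000000; try (E,hash)→134080, (D,hash)→764080, (C,hash)→1268080, (E,merge)→2172330, (D,merge)→15763480, (E,nl_idx)→15970080 …(+5); best=134080 via (E,hash)
  {ABCDE}: card=375000000; try (E,hash)→3135480, (B,hash)→15135480, (D,hash)→18915480, (C,hash)→31519480, (E,merge)→69133730, (B,merge)→375134880 …(+8); best=3135480 via (E,hash)

cost=3135480; order=A,C,D,B,E; methods=hash,hash,hash,hash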